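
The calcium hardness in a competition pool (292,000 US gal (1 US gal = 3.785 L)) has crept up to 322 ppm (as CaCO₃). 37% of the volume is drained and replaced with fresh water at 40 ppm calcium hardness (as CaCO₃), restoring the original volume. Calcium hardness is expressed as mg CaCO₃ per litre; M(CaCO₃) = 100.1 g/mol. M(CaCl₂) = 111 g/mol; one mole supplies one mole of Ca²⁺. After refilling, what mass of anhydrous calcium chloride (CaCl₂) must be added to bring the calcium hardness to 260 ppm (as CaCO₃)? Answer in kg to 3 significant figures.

51.9 kg

Volume: 292,000 US gal × 3.785 L/gal = 1,105,220 L.
After draining 37% and refilling: 322 × 0.63 + 40 × 0.37 = 217.66 ppm.
Deficit to target: 260 − 217.66 = 42.34 mg/L.
As CaCO₃: 42.34 mg/L × 1,105,220 L = 46,800 g; ÷ 100.1 = 467.5 mol Ca²⁺.
Mass: 467.5 × 111 = 51,890 g.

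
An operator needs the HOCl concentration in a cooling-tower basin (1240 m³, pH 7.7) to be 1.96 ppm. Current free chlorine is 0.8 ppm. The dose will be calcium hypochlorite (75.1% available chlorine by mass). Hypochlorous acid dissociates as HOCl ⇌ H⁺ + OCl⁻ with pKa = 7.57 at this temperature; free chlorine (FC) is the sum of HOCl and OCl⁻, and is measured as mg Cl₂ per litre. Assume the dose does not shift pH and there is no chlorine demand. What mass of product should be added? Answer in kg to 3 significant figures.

Volume: 1240 m³ = 1,240,000 L.
[OCl⁻]/[HOCl] = 10^(pH − pKa) = 10^(7.7 − 7.57) = 1.349; fraction as HOCl = 1/(1 + 1.349) = 0.4257.
Free chlorine required for 1.96 ppm HOCl: 1.96 / 0.4257 = 4.604 ppm.
FC to add: 4.604 − 0.8 = 3.804 mg/L as Cl₂.
Cl₂ equivalent: 3.804 mg/L × 1,240,000 L = 4717 g.
Product at 75.1% available Cl: 4717 / 0.751 = 6281 g.

6.28 kg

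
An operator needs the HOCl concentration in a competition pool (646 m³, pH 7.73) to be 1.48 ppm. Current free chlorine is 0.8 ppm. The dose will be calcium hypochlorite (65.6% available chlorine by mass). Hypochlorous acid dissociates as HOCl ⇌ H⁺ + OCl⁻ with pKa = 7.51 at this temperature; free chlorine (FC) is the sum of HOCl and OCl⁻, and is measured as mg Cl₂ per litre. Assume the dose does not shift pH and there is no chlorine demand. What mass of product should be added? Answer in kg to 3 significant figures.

Volume: 646 m³ = 646,000 L.
[OCl⁻]/[HOCl] = 10^(pH − pKa) = 10^(7.73 − 7.51) = 1.66; fraction as HOCl = 1/(1 + 1.66) = 0.376.
Free chlorine required for 1.48 ppm HOCl: 1.48 / 0.376 = 3.936 ppm.
FC to add: 3.936 − 0.8 = 3.136 mg/L as Cl₂.
Cl₂ equivalent: 3.136 mg/L × 646,000 L = 2026 g.
Product at 65.6% available Cl: 2026 / 0.656 = 3088 g.

3.09 kg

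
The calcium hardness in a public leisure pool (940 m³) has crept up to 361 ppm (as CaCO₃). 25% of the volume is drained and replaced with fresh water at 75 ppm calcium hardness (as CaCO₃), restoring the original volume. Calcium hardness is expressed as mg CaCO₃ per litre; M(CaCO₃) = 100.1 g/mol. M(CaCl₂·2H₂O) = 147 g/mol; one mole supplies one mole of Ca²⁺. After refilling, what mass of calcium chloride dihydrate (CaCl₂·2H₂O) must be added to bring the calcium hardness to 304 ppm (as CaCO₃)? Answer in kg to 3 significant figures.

Volume: 940 m³ = 940,000 L.
After draining 25% and refilling: 361 × 0.75 + 75 × 0.25 = 289.5 ppm.
Deficit to target: 304 − 289.5 = 14.5 mg/L.
As CaCO₃: 14.5 mg/L × 940,000 L = 13,630 g; ÷ 100.1 = 136.2 mol Ca²⁺.
Mass: 136.2 × 147 = 20,020 g.

20.0 kg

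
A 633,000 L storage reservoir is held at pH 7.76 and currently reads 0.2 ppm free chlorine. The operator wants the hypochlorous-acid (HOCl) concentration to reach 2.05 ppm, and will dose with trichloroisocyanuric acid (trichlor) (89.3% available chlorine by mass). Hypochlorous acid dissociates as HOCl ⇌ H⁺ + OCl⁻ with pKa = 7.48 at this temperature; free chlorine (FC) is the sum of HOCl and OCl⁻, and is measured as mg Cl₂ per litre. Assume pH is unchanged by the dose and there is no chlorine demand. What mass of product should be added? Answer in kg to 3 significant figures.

4.08 kg

[OCl⁻]/[HOCl] = 10^(pH − pKa) = 10^(7.76 − 7.48) = 1.905; fraction as HOCl = 1/(1 + 1.905) = 0.3442.
Free chlorine required for 2.05 ppm HOCl: 2.05 / 0.3442 = 5.956 ppm.
FC to add: 5.956 − 0.2 = 5.756 mg/L as Cl₂.
Cl₂ equivalent: 5.756 mg/L × 633,000 L = 3644 g.
Product at 89.3% available Cl: 3644 / 0.893 = 4080 g.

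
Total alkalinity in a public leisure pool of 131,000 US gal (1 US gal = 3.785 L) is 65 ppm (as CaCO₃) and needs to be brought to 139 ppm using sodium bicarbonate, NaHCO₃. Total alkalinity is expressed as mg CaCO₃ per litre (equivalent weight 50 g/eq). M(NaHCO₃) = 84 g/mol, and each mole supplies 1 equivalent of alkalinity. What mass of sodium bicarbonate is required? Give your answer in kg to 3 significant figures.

61.6 kg

Volume: 131,000 US gal × 3.785 L/gal = 495,835 L.
Alkalinity to add: (139 − 65) = 74 mg/L as CaCO₃ × 495,835 L = 36,690 g as CaCO₃.
Equivalents: 36,690 g ÷ 50 g/eq = 733.8 eq.
NaHCO₃ supplies 1 eq per mole → 733.8 mol.
Mass: 733.8 mol × 84 g/mol = 61,640 g.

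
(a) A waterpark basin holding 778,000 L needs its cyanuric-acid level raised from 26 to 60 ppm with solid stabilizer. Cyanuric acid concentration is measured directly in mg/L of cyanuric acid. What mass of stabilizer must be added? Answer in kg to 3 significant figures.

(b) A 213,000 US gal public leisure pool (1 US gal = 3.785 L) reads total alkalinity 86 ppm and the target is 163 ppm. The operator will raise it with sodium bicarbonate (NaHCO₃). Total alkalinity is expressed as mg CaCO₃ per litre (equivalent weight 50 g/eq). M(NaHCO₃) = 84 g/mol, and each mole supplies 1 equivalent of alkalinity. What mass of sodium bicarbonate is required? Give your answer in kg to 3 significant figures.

(a) CYA to add: (60 − 26) = 34 mg/L × 778,000 L = 26,450 g cyanuric acid.

(b) Volume: 213,000 US gal × 3.785 L/gal = 806,205 L.
(b) Alkalinity to add: (163 − 86) = 77 mg/L as CaCO₃ × 806,205 L = 62,080 g as CaCO₃.
(b) Equivalents: 62,080 g ÷ 50 g/eq = 1242 eq.
(b) NaHCO₃ supplies 1 eq per mole → 1242 mol.
(b) Mass: 1242 mol × 84 g/mol = 104,300 g.

(a) 26.5 kg; (b) 104 kg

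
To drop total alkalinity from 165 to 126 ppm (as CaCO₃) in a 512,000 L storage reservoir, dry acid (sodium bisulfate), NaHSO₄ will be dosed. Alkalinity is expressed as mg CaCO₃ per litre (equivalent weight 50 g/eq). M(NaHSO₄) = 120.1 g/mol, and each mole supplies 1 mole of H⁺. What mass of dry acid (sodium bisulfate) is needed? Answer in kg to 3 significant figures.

48.0 kg

Alkalinity to neutralize: (165 − 126) = 39 mg/L as CaCO₃ × 512,000 L = 19,970 g as CaCO₃.
Equivalents of H⁺ required: 19,970 ÷ 50 g/eq = 399.4 eq = 399.4 mol NaHSO₄.
Mass of NaHSO₄: 399.4 × 120.1 = 47,960 g.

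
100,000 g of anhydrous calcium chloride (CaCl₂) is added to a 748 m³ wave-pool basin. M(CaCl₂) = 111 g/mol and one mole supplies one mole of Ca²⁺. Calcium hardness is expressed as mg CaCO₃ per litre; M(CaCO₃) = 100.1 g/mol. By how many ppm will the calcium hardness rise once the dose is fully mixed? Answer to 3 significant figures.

Volume: 748 m³ = 748,000 L.
Moles of Ca²⁺: 100,000 g ÷ 111 g/mol = 900.9 mol.
As CaCO₃: 900.9 mol × 100.1 g/mol = 90,180 g.
Rise: 90,180 g / 748,000 L × 1000 = 120.6 mg/L.

121 ppm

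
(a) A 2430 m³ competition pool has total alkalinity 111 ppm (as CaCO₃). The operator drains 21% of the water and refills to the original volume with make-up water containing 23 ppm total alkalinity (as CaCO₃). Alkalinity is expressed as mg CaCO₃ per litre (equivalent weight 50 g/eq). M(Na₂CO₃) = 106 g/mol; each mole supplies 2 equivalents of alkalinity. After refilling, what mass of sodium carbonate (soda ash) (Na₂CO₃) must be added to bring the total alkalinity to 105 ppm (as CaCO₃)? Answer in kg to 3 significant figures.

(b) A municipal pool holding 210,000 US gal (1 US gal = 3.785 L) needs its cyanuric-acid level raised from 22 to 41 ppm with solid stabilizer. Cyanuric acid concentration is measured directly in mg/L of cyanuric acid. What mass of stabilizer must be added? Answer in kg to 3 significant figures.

(a) Volume: 2430 m³ = 2,430,000 L.
(a) After draining 21% and refilling: 111 × 0.79 + 23 × 0.21 = 92.52 ppm.
(a) Deficit to target: 105 − 92.52 = 12.48 mg/L.
(a) As CaCO₃: 12.48 mg/L × 2,430,000 L = 30,330 g; ÷ 50 g/eq ÷ 2 = 303.3 mol Na₂CO₃.
(a) Mass: 303.3 × 106 = 32,150 g.

(b) Volume: 210,000 US gal × 3.785 L/gal = 794,850 L.
(b) CYA to add: (41 − 22) = 19 mg/L × 794,850 L = 15,100 g cyanuric acid.

(a) 32.1 kg; (b) 15.1 kg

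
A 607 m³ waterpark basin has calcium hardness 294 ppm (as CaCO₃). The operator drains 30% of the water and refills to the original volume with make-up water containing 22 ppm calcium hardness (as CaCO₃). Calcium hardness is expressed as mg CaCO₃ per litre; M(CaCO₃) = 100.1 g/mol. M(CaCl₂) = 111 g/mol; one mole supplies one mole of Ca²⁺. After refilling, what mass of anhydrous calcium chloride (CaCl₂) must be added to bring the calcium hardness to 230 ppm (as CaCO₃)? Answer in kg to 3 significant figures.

11.8 kg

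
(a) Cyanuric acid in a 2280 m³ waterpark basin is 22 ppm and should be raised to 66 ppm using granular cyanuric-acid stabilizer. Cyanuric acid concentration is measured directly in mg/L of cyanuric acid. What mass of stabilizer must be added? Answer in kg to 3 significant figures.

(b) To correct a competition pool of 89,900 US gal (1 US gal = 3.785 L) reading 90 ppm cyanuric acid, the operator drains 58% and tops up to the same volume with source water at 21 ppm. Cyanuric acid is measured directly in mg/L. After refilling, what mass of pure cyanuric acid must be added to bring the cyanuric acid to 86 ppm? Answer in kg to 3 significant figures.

(a) Volume: 2280 m³ = 2,280,000 L.
(a) CYA to add: (66 − 22) = 44 mg/L × 2,280,000 L = 100,300 g cyanuric acid.

(b) Volume: 89,900 US gal × 3.785 L/gal = 340,272 L.
(b) After draining 58% and refilling: 90 × 0.42 + 21 × 0.58 = 49.98 ppm.
(b) Deficit to target: 86 − 49.98 = 36.02 mg/L.
(b) Mass: 36.02 mg/L × 340,272 L = 12,260 g cyanuric acid.

(a) 100 kg; (b) 12.3 kg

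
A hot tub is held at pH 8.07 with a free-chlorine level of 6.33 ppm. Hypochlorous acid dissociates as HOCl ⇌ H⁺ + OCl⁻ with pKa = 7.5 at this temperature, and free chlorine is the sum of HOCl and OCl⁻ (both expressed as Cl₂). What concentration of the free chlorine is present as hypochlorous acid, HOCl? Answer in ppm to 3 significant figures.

[OCl⁻]/[HOCl] = 10^(pH − pKa) = 10^(8.07 − 7.5) = 10^0.57 = 3.715.
Fraction as HOCl = 1 / (1 + 3.715) = 0.2121.
HOCl = 0.2121 × 6.33 ppm = 1.342 ppm.

1.34 ppm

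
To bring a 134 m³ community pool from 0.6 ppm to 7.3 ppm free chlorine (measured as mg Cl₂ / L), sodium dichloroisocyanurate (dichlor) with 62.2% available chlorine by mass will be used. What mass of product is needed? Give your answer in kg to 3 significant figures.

Volume: 134 m³ = 134,000 L.
Chlorine deficit: 7.3 − 0.6 = 6.7 ppm = 6.7 mg/L as Cl₂.
Cl₂ equivalent needed: 6.7 mg/L × 134,000 L = 897,800 mg = 897.8 g.
Product at 62.2% available chlorine: 897.8 / 0.622 = 1443 g.

1.44 kg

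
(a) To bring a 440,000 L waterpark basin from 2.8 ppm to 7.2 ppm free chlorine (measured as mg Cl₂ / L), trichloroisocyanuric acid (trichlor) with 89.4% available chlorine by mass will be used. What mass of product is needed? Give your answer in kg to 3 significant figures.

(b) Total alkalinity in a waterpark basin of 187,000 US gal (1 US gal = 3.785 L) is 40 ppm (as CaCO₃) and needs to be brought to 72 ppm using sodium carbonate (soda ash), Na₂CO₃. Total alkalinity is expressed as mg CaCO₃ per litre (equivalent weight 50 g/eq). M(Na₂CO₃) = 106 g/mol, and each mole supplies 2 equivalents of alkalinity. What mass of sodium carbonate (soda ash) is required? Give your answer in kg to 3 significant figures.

(a) Chlorine deficit: 7.2 − 2.8 = 4.4 ppm = 4.4 mg/L as Cl₂.
(a) Cl₂ equivalent needed: 4.4 mg/L × 440,000 L = 1,936,000 mg = 1936 g.
(a) Product at 89.4% available chlorine: 1936 / 0.894 = 2166 g.

(b) Volume: 187,000 US gal × 3.785 L/gal = 707,795 L.
(b) Alkalinity to add: (72 − 40) = 32 mg/L as CaCO₃ × 707,795 L = 22,650 g as CaCO₃.
(b) Equivalents: 22,650 g ÷ 50 g/eq = 453 eq.
(b) Each mole of Na₂CO₃ supplies 2 eq, so 453 / 2 = 226.5 mol.
(b) Mass: 226.5 mol × 106 g/mol = 24,010 g.

(a) 2.17 kg; (b) 24.0 kg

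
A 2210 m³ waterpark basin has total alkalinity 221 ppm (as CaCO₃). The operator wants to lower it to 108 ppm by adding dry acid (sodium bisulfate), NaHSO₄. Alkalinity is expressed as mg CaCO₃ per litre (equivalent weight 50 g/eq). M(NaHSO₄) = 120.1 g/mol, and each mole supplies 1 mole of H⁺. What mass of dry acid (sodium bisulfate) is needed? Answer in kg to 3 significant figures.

600 kg

Volume: 2210 m³ = 2,210,000 L.
Alkalinity to neutralize: (221 − 108) = 113 mg/L as CaCO₃ × 2,210,000 L = 249,700 g as CaCO₃.
Equivalents of H⁺ required: 249,700 ÷ 50 g/eq = 4995 eq = 4995 mol NaHSO₄.
Mass of NaHSO₄: 4995 × 120.1 = 599,900 g.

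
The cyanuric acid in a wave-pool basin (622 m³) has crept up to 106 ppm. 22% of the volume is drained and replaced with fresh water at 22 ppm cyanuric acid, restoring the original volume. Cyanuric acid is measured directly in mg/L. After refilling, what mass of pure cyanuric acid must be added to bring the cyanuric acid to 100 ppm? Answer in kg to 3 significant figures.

Volume: 622 m³ = 622,000 L.
After draining 22% and refilling: 106 × 0.78 + 22 × 0.22 = 87.52 ppm.
Deficit to target: 100 − 87.52 = 12.48 mg/L.
Mass: 12.48 mg/L × 622,000 L = 7763 g cyanuric acid.

7.76 kg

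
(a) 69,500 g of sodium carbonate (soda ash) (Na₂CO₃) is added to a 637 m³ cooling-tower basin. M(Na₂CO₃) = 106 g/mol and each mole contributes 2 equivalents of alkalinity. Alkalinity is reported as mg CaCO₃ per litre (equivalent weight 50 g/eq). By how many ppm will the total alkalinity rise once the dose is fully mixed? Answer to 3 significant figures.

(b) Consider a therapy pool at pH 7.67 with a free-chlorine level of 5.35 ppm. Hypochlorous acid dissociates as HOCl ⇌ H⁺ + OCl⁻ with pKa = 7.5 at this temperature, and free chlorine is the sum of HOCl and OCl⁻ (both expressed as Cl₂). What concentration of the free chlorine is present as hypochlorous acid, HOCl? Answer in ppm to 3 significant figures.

(a) 103 ppm; (b) 2.16 ppm

(a) Volume: 637 m³ = 637,000 L.
(a) Moles of Na₂CO₃: 69,500 g ÷ 106 g/mol = 655.7 mol → 1311 eq of alkalinity.
(a) As CaCO₃: 1311 eq × 50 g/eq = 65,570 g.
(a) Rise: 65,570 g / 637,000 L × 1000 = 102.9 mg/L.

(b) [OCl⁻]/[HOCl] = 10^(pH − pKa) = 10^(7.67 − 7.5) = 10^0.17 = 1.479.
(b) Fraction as HOCl = 1 / (1 + 1.479) = 0.4034.
(b) HOCl = 0.4034 × 5.35 ppm = 2.158 ppm.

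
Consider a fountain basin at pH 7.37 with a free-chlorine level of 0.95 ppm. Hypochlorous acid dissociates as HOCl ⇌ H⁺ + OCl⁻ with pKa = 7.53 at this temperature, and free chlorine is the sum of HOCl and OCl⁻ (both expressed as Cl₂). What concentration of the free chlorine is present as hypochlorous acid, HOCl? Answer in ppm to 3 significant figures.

[OCl⁻]/[HOCl] = 10^(pH − pKa) = 10^(7.37 − 7.53) = 10^-0.16 = 0.6918.
Fraction as HOCl = 1 / (1 + 0.6918) = 0.5911.
HOCl = 0.5911 × 0.95 ppm = 0.5615 ppm.

0.562 ppm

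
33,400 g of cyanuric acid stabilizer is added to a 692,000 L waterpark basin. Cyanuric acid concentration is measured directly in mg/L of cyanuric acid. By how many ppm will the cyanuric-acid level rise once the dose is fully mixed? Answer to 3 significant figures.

Rise: 33,400 g / 692,000 L × 1000 = 48.27 mg/L.

48.3 ppm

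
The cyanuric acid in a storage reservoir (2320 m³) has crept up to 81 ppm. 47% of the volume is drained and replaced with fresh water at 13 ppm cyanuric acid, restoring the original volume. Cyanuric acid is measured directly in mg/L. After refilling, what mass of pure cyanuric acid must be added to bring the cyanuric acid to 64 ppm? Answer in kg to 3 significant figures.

34.7 kg

Volume: 2320 m³ = 2,320,000 L.
After draining 47% and refilling: 81 × 0.53 + 13 × 0.47 = 49.04 ppm.
Deficit to target: 64 − 49.04 = 14.96 mg/L.
Mass: 14.96 mg/L × 2,320,000 L = 34,710 g cyanuric acid.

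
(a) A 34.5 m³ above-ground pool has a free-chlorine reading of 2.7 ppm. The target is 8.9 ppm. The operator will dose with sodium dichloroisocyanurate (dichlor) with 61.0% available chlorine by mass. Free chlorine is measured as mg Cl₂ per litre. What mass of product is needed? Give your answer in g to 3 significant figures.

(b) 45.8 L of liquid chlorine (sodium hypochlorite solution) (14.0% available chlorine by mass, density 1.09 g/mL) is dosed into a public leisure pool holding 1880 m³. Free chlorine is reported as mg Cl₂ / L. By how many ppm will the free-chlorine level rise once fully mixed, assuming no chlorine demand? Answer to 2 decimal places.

(a) 351 g; (b) 3.72 ppm

(a) Volume: 34.5 m³ = 34,500 L.
(a) Chlorine deficit: 8.9 − 2.7 = 6.2 ppm = 6.2 mg/L as Cl₂.
(a) Cl₂ equivalent needed: 6.2 mg/L × 34,500 L = 213,900 mg = 213.9 g.
(a) Product at 61.0% available chlorine: 213.9 / 0.61 = 350.7 g.

(b) Volume: 1880 m³ = 1,880,000 L.
(b) Mass of solution: 45.8 L × 1000 mL/L × 1.09 g/mL = 49,920 g.
(b) Available chlorine delivered: 49,920 g × 0.14 = 6989 g as Cl₂.
(b) Concentration rise: 6989 g / 1,880,000 L = 3.718 mg/L = 3.72 ppm.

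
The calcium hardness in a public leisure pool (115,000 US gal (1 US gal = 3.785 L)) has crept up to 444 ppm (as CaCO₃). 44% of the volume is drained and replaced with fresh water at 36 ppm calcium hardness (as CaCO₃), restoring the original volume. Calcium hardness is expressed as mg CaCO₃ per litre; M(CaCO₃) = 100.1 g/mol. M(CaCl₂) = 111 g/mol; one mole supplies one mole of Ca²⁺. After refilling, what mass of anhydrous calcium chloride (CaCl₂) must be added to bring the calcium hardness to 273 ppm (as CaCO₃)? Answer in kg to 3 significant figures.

4.11 kg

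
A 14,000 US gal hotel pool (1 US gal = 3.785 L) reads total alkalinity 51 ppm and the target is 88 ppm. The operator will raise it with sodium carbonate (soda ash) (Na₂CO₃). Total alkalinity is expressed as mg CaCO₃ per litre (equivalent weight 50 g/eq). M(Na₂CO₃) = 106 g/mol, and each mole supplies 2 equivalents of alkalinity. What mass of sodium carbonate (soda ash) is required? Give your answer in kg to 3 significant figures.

Volume: 14,000 US gal × 3.785 L/gal = 52,990 L.
Alkalinity to add: (88 − 51) = 37 mg/L as CaCO₃ × 52,990 L = 1961 g as CaCO₃.
Equivalents: 1961 g ÷ 50 g/eq = 39.21 eq.
Each mole of Na₂CO₃ supplies 2 eq, so 39.21 / 2 = 19.61 mol.
Mass: 19.61 mol × 106 g/mol = 2078 g.

2.08 kg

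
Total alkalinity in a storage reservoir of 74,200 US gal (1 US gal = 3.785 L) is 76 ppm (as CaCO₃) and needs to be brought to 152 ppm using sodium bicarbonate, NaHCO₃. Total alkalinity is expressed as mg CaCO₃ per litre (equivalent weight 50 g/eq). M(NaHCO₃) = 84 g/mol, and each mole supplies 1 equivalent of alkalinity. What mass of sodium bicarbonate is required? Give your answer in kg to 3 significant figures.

35.9 kg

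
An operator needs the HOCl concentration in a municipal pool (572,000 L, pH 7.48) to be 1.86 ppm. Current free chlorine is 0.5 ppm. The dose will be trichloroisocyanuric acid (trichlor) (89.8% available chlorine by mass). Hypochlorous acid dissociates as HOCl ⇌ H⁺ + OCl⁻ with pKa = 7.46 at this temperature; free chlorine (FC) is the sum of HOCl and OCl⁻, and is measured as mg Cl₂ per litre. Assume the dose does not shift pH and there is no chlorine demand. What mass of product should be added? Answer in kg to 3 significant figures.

2.11 kg

[OCl⁻]/[HOCl] = 10^(pH − pKa) = 10^(7.48 − 7.46) = 1.047; fraction as HOCl = 1/(1 + 1.047) = 0.4885.
Free chlorine required for 1.86 ppm HOCl: 1.86 / 0.4885 = 3.808 ppm.
FC to add: 3.808 − 0.5 = 3.308 mg/L as Cl₂.
Cl₂ equivalent: 3.308 mg/L × 572,000 L = 1892 g.
Product at 89.8% available Cl: 1892 / 0.898 = 2107 g.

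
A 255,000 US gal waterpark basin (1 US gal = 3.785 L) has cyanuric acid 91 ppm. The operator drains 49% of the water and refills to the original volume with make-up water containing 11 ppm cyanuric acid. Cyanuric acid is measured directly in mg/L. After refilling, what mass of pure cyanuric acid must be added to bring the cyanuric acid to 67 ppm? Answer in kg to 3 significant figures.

Volume: 255,000 US gal × 3.785 L/gal = 965,175 L.
After draining 49% and refilling: 91 × 0.51 + 11 × 0.49 = 51.8 ppm.
Deficit to target: 67 − 51.8 = 15.2 mg/L.
Mass: 15.2 mg/L × 965,175 L = 14,670 g cyanuric acid.

14.7 kg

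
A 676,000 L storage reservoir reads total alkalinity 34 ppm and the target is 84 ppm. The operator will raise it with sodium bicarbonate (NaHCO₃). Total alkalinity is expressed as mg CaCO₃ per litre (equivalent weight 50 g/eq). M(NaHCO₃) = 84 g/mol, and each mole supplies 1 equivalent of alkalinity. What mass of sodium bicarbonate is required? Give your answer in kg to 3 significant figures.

Alkalinity to add: (84 − 34) = 50 mg/L as CaCO₃ × 676,000 L = 33,800 g as CaCO₃.
Equivalents: 33,800 g ÷ 50 g/eq = 676 eq.
NaHCO₃ supplies 1 eq per mole → 676 mol.
Mass: 676 mol × 84 g/mol = 56,780 g.

56.8 kg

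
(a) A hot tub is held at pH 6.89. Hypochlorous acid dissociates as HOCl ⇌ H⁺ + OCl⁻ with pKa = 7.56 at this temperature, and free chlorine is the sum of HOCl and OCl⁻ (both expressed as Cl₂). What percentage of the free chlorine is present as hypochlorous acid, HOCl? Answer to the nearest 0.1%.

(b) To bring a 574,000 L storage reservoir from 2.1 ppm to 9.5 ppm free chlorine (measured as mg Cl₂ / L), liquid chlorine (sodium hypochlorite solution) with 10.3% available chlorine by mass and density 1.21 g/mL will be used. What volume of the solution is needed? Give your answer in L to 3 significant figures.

(a) [OCl⁻]/[HOCl] = 10^(pH − pKa) = 10^(6.89 − 7.56) = 10^-0.67 = 0.2138.
(a) Fraction as HOCl = 1 / (1 + 0.2138) = 0.8239.

(b) Chlorine deficit: 9.5 − 2.1 = 7.4 ppm = 7.4 mg/L as Cl₂.
(b) Cl₂ equivalent needed: 7.4 mg/L × 574,000 L = 4,248,000 mg = 4248 g.
(b) Product at 10.3% available chlorine: 4248 / 0.103 = 41,240 g.
(b) Volume at density 1.21 g/mL: 41,240 g ÷ 1.21 g/mL = 34,080 mL.

(a) 82.4%; (b) 34.1 L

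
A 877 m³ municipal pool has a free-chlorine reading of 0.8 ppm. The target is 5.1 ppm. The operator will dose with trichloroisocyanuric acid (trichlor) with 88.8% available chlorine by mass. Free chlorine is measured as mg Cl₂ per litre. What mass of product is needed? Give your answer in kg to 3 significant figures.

Volume: 877 m³ = 877,000 L.
Chlorine deficit: 5.1 − 0.8 = 4.3 ppm = 4.3 mg/L as Cl₂.
Cl₂ equivalent needed: 4.3 mg/L × 877,000 L = 3,771,000 mg = 3771 g.
Product at 88.8% available chlorine: 3771 / 0.888 = 4247 g.

4.25 kg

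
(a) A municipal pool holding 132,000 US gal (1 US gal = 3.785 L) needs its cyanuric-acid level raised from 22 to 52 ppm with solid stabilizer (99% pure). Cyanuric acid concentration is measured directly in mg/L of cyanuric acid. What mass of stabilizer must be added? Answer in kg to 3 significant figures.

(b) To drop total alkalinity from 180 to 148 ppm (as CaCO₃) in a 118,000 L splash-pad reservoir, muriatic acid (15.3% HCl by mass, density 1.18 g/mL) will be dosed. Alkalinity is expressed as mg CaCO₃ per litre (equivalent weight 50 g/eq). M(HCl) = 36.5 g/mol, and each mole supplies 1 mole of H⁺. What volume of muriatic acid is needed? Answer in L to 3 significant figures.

(a) 15.1 kg; (b) 15.3 L

(a) Volume: 132,000 US gal × 3.785 L/gal = 499,620 L.
(a) CYA to add: (52 − 22) = 30 mg/L × 499,620 L = 14,990 g cyanuric acid.
(a) At 99% purity: 14,990 / 0.99 = 15,140 g product.

(b) Alkalinity to neutralize: (180 − 148) = 32 mg/L as CaCO₃ × 118,000 L = 3776 g as CaCO₃.
(b) Equivalents of H⁺ required: 3776 ÷ 50 g/eq = 75.52 eq = 75.52 mol HCl.
(b) Mass of HCl: 75.52 × 36.5 = 2756 g.
(b) Mass of 15.3% solution: 2756 / 0.153 = 18,020 g.
(b) Volume: 18,020 g ÷ 1.18 g/mL = 15,270 mL.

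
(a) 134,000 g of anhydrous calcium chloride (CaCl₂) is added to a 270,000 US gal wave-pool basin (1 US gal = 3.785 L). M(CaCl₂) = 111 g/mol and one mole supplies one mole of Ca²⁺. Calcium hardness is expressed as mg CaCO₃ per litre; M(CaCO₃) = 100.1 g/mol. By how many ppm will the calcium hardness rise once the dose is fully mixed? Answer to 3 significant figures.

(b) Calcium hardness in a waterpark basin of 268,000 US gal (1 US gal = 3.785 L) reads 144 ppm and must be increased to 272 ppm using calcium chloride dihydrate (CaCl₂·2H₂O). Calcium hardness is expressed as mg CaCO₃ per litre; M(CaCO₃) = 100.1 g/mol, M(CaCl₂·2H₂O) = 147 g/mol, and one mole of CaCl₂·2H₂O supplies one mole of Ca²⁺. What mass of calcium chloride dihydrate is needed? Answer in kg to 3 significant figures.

(a) 118 ppm; (b) 191 kg

(a) Volume: 270,000 US gal × 3.785 L/gal = 1,021,950 L.
(a) Moles of Ca²⁺: 134,000 g ÷ 111 g/mol = 1207 mol.
(a) As CaCO₃: 1207 mol × 100.1 g/mol = 120,800 g.
(a) Rise: 120,800 g / 1,021,950 L × 1000 = 118.2 mg/L.

(b) Volume: 268,000 US gal × 3.785 L/gal = 1,014,380 L.
(b) Hardness to add: (272 − 144) = 128 mg/L as CaCO₃ × 1,014,380 L = 129,800 g as CaCO₃.
(b) Moles of Ca²⁺ (1 mol Ca²⁺ ≡ 1 mol CaCO₃): 129,800 / 100.1 g/mol = 1297 mol.
(b) Mass of CaCl₂·2H₂O: 1297 × 147 = 190,700 g.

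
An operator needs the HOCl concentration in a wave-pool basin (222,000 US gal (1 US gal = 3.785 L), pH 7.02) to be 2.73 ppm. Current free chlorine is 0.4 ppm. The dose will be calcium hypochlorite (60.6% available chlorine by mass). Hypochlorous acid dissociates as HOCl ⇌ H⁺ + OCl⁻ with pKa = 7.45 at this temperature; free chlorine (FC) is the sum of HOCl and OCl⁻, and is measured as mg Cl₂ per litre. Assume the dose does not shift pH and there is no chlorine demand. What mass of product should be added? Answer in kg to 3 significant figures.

Volume: 222,000 US gal × 3.785 L/gal = 840,270 L.
[OCl⁻]/[HOCl] = 10^(pH − pKa) = 10^(7.02 − 7.45) = 0.3715; fraction as HOCl = 1/(1 + 0.3715) = 0.7291.
Free chlorine required for 2.73 ppm HOCl: 2.73 / 0.7291 = 3.744 ppm.
FC to add: 3.744 − 0.4 = 3.344 mg/L as Cl₂.
Cl₂ equivalent: 3.344 mg/L × 840,270 L = 2810 g.
Product at 60.6% available Cl: 2810 / 0.606 = 4637 g.

4.64 kg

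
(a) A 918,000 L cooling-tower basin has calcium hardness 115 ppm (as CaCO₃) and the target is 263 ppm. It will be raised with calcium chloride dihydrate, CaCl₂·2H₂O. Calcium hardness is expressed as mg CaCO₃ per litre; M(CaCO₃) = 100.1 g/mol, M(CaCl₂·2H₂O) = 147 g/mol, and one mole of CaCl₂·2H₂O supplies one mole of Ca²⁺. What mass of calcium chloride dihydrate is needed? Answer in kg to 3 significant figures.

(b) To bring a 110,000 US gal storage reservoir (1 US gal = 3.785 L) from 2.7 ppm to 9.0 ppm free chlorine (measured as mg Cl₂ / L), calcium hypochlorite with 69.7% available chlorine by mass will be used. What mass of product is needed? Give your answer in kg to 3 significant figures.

(a) 200 kg; (b) 3.76 kg

(a) Hardness to add: (263 − 115) = 148 mg/L as CaCO₃ × 918,000 L = 135,900 g as CaCO₃.
(a) Moles of Ca²⁺ (1 mol Ca²⁺ ≡ 1 mol CaCO₃): 135,900 / 100.1 g/mol = 1357 mol.
(a) Mass of CaCl₂·2H₂O: 1357 × 147 = 199,500 g.

(b) Volume: 110,000 US gal × 3.785 L/gal = 416,350 L.
(b) Chlorine deficit: 9.0 − 2.7 = 6.3 ppm = 6.3 mg/L as Cl₂.
(b) Cl₂ equivalent needed: 6.3 mg/L × 416,350 L = 2,623,000 mg = 2623 g.
(b) Product at 69.7% available chlorine: 2623 / 0.697 = 3763 g.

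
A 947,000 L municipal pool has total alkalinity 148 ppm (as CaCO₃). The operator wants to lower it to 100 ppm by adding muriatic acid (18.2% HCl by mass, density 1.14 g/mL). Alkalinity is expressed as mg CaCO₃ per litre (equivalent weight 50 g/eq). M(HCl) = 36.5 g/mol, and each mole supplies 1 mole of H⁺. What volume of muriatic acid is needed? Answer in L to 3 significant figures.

160 L

Alkalinity to neutralize: (148 − 100) = 48 mg/L as CaCO₃ × 947,000 L = 45,460 g as CaCO₃.
Equivalents of H⁺ required: 45,460 ÷ 50 g/eq = 909.1 eq = 909.1 mol HCl.
Mass of HCl: 909.1 × 36.5 = 33,180 g.
Mass of 18.2% solution: 33,180 / 0.182 = 182,300 g.
Volume: 182,300 g ÷ 1.14 g/mL = 159,900 mL.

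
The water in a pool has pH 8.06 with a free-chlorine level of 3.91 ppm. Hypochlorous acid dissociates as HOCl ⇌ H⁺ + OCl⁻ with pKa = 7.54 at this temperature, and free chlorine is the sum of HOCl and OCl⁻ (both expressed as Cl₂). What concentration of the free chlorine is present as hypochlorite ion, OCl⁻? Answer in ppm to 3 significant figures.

3.00 ppm

[OCl⁻]/[HOCl] = 10^(pH − pKa) = 10^(8.06 − 7.54) = 10^0.52 = 3.311.
Fraction as HOCl = 1 / (1 + 3.311) = 0.2319.
OCl⁻ = (1 − 0.2319) × 3.91 ppm = 3.003 ppm.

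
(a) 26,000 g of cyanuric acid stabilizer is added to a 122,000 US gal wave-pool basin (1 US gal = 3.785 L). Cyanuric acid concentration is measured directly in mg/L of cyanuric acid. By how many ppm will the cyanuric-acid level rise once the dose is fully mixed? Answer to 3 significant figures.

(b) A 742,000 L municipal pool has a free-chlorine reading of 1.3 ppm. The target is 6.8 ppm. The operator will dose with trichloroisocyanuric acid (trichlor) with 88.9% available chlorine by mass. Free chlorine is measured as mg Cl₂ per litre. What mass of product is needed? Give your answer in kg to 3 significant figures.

(a) 56.3 ppm; (b) 4.59 kg

(a) Volume: 122,000 US gal × 3.785 L/gal = 461,770 L.
(a) Rise: 26,000 g / 461,770 L × 1000 = 56.31 mg/L.

(b) Chlorine deficit: 6.8 − 1.3 = 5.5 ppm = 5.5 mg/L as Cl₂.
(b) Cl₂ equivalent needed: 5.5 mg/L × 742,000 L = 4,081,000 mg = 4081 g.
(b) Product at 88.9% available chlorine: 4081 / 0.889 = 4591 g.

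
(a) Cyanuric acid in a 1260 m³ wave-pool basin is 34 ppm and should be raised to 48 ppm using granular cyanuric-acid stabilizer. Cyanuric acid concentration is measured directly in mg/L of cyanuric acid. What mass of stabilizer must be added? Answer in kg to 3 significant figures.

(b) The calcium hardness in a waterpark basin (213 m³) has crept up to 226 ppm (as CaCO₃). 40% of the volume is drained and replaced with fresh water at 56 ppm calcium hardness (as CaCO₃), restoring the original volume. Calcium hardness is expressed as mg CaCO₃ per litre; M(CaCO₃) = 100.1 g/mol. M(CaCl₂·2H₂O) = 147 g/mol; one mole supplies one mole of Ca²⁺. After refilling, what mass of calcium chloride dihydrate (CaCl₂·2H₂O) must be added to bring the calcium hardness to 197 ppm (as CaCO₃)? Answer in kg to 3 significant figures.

(a) 17.6 kg; (b) 12.2 kg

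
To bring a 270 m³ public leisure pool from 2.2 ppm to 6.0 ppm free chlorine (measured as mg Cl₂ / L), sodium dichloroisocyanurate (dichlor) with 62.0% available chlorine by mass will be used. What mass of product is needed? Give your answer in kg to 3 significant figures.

1.65 kg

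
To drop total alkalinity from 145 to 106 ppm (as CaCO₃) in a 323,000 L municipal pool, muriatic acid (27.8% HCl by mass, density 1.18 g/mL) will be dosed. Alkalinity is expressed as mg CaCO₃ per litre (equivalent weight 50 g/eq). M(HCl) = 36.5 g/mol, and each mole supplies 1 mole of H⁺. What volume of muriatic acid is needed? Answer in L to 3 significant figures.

Alkalinity to neutralize: (145 − 106) = 39 mg/L as CaCO₃ × 323,000 L = 12,600 g as CaCO₃.
Equivalents of H⁺ required: 12,600 ÷ 50 g/eq = 251.9 eq = 251.9 mol HCl.
Mass of HCl: 251.9 × 36.5 = 9196 g.
Mass of 27.8% solution: 9196 / 0.278 = 33,080 g.
Volume: 33,080 g ÷ 1.18 g/mL = 28,030 mL.

28.0 L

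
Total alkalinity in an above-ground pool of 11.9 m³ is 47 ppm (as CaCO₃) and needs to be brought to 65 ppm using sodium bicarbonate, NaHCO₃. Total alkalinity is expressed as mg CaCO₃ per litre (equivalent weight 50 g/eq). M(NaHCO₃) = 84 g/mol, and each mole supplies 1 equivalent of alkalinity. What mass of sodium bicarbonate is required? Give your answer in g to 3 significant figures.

360 g

Volume: 11.9 m³ = 11,900 L.
Alkalinity to add: (65 − 47) = 18 mg/L as CaCO₃ × 11,900 L = 214.2 g as CaCO₃.
Equivalents: 214.2 g ÷ 50 g/eq = 4.284 eq.
NaHCO₃ supplies 1 eq per mole → 4.284 mol.
Mass: 4.284 mol × 84 g/mol = 359.9 g.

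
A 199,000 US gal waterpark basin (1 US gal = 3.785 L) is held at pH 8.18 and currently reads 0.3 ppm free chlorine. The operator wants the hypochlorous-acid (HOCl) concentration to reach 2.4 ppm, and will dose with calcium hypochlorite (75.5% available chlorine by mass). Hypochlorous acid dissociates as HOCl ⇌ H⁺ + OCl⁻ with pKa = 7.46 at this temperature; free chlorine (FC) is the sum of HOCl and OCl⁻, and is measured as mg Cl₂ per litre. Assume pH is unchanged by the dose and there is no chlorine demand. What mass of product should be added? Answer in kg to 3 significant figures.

Volume: 199,000 US gal × 3.785 L/gal = 753,215 L.
[OCl⁻]/[HOCl] = 10^(pH − pKa) = 10^(8.18 − 7.46) = 5.248; fraction as HOCl = 1/(1 + 5.248) = 0.16.
Free chlorine required for 2.4 ppm HOCl: 2.4 / 0.16 = 15 ppm.
FC to add: 15 − 0.3 = 14.7 mg/L as Cl₂.
Cl₂ equivalent: 14.7 mg/L × 753,215 L = 11,070 g.
Product at 75.5% available Cl: 11,070 / 0.755 = 14,660 g.

14.7 kg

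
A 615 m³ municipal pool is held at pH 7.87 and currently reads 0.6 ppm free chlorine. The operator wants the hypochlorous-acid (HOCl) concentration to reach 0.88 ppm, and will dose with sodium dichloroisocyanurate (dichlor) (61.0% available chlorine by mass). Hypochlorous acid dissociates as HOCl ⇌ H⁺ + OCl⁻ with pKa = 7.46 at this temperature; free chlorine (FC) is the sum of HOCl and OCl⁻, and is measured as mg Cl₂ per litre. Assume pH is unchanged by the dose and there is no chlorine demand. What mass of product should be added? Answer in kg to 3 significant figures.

2.56 kg

Volume: 615 m³ = 615,000 L.
[OCl⁻]/[HOCl] = 10^(pH − pKa) = 10^(7.87 − 7.46) = 2.57; fraction as HOCl = 1/(1 + 2.57) = 0.2801.
Free chlorine required for 0.88 ppm HOCl: 0.88 / 0.2801 = 3.142 ppm.
FC to add: 3.142 − 0.6 = 2.542 mg/L as Cl₂.
Cl₂ equivalent: 2.542 mg/L × 615,000 L = 1563 g.
Product at 61.0% available Cl: 1563 / 0.61 = 2563 g.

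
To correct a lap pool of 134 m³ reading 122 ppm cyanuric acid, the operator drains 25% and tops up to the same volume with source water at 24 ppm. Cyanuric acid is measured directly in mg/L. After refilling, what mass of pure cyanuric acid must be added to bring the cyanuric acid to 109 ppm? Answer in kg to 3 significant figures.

1.54 kg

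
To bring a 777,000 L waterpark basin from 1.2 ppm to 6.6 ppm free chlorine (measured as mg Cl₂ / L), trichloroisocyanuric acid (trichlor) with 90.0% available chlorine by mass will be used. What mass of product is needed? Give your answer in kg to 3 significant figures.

Chlorine deficit: 6.6 − 1.2 = 5.4 ppm = 5.4 mg/L as Cl₂.
Cl₂ equivalent needed: 5.4 mg/L × 777,000 L = 4,196,000 mg = 4196 g.
Product at 90.0% available chlorine: 4196 / 0.9 = 4662 g.

4.66 kg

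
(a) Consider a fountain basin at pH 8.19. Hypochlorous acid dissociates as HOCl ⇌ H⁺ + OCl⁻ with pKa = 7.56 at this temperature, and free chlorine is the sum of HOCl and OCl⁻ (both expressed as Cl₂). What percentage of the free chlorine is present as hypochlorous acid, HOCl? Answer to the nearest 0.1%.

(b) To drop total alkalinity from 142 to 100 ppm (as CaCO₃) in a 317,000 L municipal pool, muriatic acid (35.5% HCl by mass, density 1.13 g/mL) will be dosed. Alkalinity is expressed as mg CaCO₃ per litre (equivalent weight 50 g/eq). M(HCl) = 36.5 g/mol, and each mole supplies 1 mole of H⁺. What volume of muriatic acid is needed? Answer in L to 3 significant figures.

(a) 19.0%; (b) 24.2 L

(a) [OCl⁻]/[HOCl] = 10^(pH − pKa) = 10^(8.19 − 7.56) = 10^0.63 = 4.266.
(a) Fraction as HOCl = 1 / (1 + 4.266) = 0.1899.

(b) Alkalinity to neutralize: (142 − 100) = 42 mg/L as CaCO₃ × 317,000 L = 13,310 g as CaCO₃.
(b) Equivalents of H⁺ required: 13,310 ÷ 50 g/eq = 266.3 eq = 266.3 mol HCl.
(b) Mass of HCl: 266.3 × 36.5 = 9719 g.
(b) Mass of 35.5% solution: 9719 / 0.355 = 27,380 g.
(b) Volume: 27,380 g ÷ 1.13 g/mL = 24,230 mL.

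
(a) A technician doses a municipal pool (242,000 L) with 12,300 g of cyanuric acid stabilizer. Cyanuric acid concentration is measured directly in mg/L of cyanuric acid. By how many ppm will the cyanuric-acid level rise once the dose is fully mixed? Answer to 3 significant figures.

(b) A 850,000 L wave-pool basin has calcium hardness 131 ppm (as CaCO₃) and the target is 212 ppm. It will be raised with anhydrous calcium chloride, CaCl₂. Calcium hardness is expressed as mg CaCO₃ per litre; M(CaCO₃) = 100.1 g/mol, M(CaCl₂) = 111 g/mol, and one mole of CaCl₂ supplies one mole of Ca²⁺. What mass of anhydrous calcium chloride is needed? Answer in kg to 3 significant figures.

(a) Rise: 12,300 g / 242,000 L × 1000 = 50.83 mg/L.

(b) Hardness to add: (212 − 131) = 81 mg/L as CaCO₃ × 850,000 L = 68,850 g as CaCO₃.
(b) Moles of Ca²⁺ (1 mol Ca²⁺ ≡ 1 mol CaCO₃): 68,850 / 100.1 g/mol = 687.8 mol.
(b) Mass of CaCl₂: 687.8 × 111 = 76,350 g.

(a) 50.8 ppm; (b) 76.3 kg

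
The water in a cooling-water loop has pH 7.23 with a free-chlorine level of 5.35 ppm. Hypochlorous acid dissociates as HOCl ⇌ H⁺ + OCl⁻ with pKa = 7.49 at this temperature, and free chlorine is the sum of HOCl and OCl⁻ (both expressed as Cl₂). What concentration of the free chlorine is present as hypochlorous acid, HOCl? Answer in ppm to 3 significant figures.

3.45 ppm

[OCl⁻]/[HOCl] = 10^(pH − pKa) = 10^(7.23 − 7.49) = 10^-0.26 = 0.5495.
Fraction as HOCl = 1 / (1 + 0.5495) = 0.6454.
HOCl = 0.6454 × 5.35 ppm = 3.453 ppm.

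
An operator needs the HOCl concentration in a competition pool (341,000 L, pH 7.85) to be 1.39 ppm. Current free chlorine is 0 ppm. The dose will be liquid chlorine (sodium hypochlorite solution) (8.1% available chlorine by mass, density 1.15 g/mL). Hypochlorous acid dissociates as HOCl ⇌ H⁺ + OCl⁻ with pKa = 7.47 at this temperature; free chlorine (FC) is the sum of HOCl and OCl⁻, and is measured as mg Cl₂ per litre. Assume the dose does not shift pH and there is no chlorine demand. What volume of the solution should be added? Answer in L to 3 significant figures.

17.3 L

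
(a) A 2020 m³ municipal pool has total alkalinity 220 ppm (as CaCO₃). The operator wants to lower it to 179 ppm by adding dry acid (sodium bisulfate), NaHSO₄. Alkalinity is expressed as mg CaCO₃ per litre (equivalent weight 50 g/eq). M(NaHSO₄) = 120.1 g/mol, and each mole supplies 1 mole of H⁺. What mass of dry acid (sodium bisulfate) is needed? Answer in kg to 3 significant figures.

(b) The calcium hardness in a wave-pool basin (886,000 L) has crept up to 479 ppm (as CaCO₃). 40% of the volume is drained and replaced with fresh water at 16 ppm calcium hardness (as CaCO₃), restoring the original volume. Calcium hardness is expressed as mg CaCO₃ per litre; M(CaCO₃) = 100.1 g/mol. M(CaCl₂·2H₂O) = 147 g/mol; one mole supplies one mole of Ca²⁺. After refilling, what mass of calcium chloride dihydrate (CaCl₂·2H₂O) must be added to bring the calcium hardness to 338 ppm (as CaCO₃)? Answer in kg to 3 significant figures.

(a) 199 kg; (b) 57.5 kg

(a) Volume: 2020 m³ = 2,020,000 L.
(a) Alkalinity to neutralize: (220 − 179) = 41 mg/L as CaCO₃ × 2,020,000 L = 82,820 g as CaCO₃.
(a) Equivalents of H⁺ required: 82,820 ÷ 50 g/eq = 1656 eq = 1656 mol NaHSO₄.
(a) Mass of NaHSO₄: 1656 × 120.1 = 198,900 g.

(b) After draining 40% and refilling: 479 × 0.60 + 16 × 0.40 = 293.8 ppm.
(b) Deficit to target: 338 − 293.8 = 44.2 mg/L.
(b) As CaCO₃: 44.2 mg/L × 886,000 L = 39,160 g; ÷ 100.1 = 391.2 mol Ca²⁺.
(b) Mass: 391.2 × 147 = 57,510 g.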